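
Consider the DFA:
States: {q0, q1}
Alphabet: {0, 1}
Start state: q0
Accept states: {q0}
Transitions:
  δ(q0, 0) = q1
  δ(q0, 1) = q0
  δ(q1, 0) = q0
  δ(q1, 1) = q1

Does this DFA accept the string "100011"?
Processing string "100011":
  q0 --1--> q0
  q0 --0--> q1
  q1 --0--> q0
  q0 --0--> q1
  q1 --1--> q1
  q1 --1--> q1
Final state: q1
Accept states: {q0}
q1 is not an accept state, so the string is rejected.

Final answer: No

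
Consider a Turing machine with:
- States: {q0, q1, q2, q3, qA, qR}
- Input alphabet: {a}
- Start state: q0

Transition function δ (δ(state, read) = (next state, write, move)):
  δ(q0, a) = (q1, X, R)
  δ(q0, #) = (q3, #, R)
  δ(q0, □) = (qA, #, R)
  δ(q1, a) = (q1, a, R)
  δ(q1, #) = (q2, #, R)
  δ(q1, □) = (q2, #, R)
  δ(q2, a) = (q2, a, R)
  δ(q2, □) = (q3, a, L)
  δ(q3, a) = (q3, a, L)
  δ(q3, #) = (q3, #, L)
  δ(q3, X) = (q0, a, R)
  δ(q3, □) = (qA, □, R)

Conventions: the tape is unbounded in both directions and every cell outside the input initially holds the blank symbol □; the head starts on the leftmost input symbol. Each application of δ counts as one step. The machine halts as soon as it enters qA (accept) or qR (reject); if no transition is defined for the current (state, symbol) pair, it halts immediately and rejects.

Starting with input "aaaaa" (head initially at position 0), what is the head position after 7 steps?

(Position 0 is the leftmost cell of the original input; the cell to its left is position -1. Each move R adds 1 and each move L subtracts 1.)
Step 0: [q0]aaaaa (head at position 0)
Step 1: δ(q0, a) = (q1, X, R)  ⊢  X[q1]aaaa (head at position 1)
Step 2: δ(q1, a) = (q1, a, R)  ⊢  Xa[q1]aaa (head at position 2)
Step 3: δ(q1, a) = (q1, a, R)  ⊢  Xaa[q1]aa (head at position 3)
Step 4: δ(q1, a) = (q1, a, R)  ⊢  Xaaa[q1]a (head at position 4)
Step 5: δ(q1, a) = (q1, a, R)  ⊢  Xaaaa[q1]□ (head at position 5)
Step 6: δ(q1, □) = (q2, #, R)  ⊢  Xaaaa#[q2]□ (head at position 6)
Step 7: δ(q2, □) = (q3, a, L)  ⊢  Xaaaa[q3]#a (head at position 5)
Head position after 7 steps: 5

Final answer: Position 5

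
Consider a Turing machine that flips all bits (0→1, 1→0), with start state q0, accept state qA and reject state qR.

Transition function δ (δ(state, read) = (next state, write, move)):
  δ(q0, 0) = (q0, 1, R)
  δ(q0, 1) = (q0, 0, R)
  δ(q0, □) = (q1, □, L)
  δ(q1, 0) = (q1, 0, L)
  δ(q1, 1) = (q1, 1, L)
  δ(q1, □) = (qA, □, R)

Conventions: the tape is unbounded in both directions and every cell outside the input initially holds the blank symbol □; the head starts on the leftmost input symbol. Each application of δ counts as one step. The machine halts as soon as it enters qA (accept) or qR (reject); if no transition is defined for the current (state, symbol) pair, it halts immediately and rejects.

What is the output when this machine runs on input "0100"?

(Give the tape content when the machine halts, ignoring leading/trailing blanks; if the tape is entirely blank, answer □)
Step 0: [q0]0100 (head at position 0)
Step 1: δ(q0, 0) = (q0, 1, R)  ⊢  1[q0]100 (head at position 1)
Step 2: δ(q0, 1) = (q0, 0, R)  ⊢  10[q0]00 (head at position 2)
Step 3: δ(q0, 0) = (q0, 1, R)  ⊢  101[q0]0 (head at position 3)
Step 4: δ(q0, 0) = (q0, 1, R)  ⊢  1011[q0]□ (head at position 4)
Step 5: δ(q0, □) = (q1, □, L)  ⊢  101[q1]1□ (head at position 3)
Step 6: δ(q1, 1) = (q1, 1, L)  ⊢  10[q1]11□ (head at position 2)
Step 7: δ(q1, 1) = (q1, 1, L)  ⊢  1[q1]011□ (head at position 1)
Step 8: δ(q1, 0) = (q1, 0, L)  ⊢  [q1]1011□ (head at position 0)
Step 9: δ(q1, 1) = (q1, 1, L)  ⊢  [q1]□1011□ (head at position -1)
Step 10: δ(q1, □) = (qA, □, R)  ⊢  □[qA]1011□ (head at position 0)
The machine is in qA, so it halts and accepts.
Tape content when halted (ignoring surrounding blanks): 1011

Final answer: Output: 1011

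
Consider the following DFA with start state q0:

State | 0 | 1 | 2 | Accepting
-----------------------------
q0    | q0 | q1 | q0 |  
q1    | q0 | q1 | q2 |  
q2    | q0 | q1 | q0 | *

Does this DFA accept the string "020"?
Start in q0.
Read '0': q0 → q0
Read '2': q0 → q0
Read '0': q0 → q0
Final state q0 is not accepting, so the string is rejected.

Final answer: No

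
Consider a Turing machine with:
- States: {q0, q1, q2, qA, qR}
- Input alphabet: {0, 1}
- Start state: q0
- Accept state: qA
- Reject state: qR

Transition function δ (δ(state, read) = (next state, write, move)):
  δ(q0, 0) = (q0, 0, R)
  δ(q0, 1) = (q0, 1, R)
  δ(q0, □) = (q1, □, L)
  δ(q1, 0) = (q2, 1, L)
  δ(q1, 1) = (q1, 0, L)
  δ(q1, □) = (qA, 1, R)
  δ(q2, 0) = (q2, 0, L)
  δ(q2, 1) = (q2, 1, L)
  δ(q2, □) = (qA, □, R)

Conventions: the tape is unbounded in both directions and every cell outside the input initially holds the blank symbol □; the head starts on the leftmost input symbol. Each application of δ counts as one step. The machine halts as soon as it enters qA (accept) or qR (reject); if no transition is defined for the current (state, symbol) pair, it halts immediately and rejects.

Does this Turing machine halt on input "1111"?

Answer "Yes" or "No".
Step 0: [q0]1111 (head at position 0)
Step 1: δ(q0, 1) = (q0, 1, R)  ⊢  1[q0]111 (head at position 1)
Step 2: δ(q0, 1) = (q0, 1, R)  ⊢  11[q0]11 (head at position 2)
Step 3: δ(q0, 1) = (q0, 1, R)  ⊢  111[q0]1 (head at position 3)
Step 4: δ(q0, 1) = (q0, 1, R)  ⊢  1111[q0]□ (head at position 4)
Step 5: δ(q0, □) = (q1, □, L)  ⊢  111[q1]1□ (head at position 3)
Step 6: δ(q1, 1) = (q1, 0, L)  ⊢  11[q1]10□ (head at position 2)
Step 7: δ(q1, 1) = (q1, 0, L)  ⊢  1[q1]100□ (head at position 1)
Step 8: δ(q1, 1) = (q1, 0, L)  ⊢  [q1]1000□ (head at position 0)
Step 9: δ(q1, 1) = (q1, 0, L)  ⊢  [q1]□0000□ (head at position -1)
Step 10: δ(q1, □) = (qA, 1, R)  ⊢  1[qA]0000□ (head at position 0)
The machine is in qA, so it halts and accepts.
It halts after 10 steps.

Final answer: Yes - halts after 10 steps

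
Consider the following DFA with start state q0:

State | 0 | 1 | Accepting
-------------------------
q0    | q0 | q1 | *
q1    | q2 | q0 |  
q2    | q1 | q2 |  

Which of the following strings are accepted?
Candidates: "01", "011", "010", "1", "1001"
"01": q0 → q0 → q1; q1 is not accepting → rejected
"011": q0 → q0 → q1 → q0; q0 is accepting → accepted
"010": q0 → q0 → q1 → q2; q2 is not accepting → rejected
"1": q0 → q1; q1 is not accepting → rejected
"1001": q0 → q1 → q2 → q1 → q0; q0 is accepting → accepted

Final answer: "011", "1001"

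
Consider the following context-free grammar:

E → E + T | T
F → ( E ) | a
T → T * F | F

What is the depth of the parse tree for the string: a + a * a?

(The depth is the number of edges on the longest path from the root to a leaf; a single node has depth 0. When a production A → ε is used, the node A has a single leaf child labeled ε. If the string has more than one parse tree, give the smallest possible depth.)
The grammar is unambiguous; the parse tree of a + a * a is:
E → E + T at the root (depth 0).
  Left E (depth 1) → T (2) → F (3) → a (4).
  Right T (depth 1) → T * F; that T (2) → F (3) → a (4); F (2) → a (3).
The longest root-to-leaf paths have 4 edges.
Depth = 4.

Final answer: 4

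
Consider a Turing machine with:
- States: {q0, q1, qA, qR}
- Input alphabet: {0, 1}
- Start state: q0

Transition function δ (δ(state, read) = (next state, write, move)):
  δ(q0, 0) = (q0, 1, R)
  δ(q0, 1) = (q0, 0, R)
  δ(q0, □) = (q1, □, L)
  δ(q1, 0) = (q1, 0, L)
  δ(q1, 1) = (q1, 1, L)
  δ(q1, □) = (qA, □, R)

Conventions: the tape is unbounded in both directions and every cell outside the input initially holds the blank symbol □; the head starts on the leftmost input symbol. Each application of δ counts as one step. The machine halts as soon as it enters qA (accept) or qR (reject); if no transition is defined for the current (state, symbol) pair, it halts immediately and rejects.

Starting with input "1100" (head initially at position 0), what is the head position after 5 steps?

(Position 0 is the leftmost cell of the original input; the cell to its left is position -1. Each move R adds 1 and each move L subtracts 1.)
Step 0: [q0]1100 (head at position 0)
Step 1: δ(q0, 1) = (q0, 0, R)  ⊢  0[q0]100 (head at position 1)
Step 2: δ(q0, 1) = (q0, 0, R)  ⊢  00[q0]00 (head at position 2)
Step 3: δ(q0, 0) = (q0, 1, R)  ⊢  001[q0]0 (head at position 3)
Step 4: δ(q0, 0) = (q0, 1, R)  ⊢  0011[q0]□ (head at position 4)
Step 5: δ(q0, □) = (q1, □, L)  ⊢  001[q1]1□ (head at position 3)
Head position after 5 steps: 3

Final answer: Position 3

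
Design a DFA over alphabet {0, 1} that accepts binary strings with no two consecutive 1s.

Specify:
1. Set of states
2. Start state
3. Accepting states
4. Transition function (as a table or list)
One valid DFA (any DFA recognizing the same language is acceptable):
States: {q0, q1, dead}
Start: q0
Accepting: {q0, q1}
Transitions (accepting states marked with *):
State | 0 | 1 | Accepting
-------------------------
q0    | q0 | q1 | *
q1    | q0 | dead | *
dead  | dead | dead |  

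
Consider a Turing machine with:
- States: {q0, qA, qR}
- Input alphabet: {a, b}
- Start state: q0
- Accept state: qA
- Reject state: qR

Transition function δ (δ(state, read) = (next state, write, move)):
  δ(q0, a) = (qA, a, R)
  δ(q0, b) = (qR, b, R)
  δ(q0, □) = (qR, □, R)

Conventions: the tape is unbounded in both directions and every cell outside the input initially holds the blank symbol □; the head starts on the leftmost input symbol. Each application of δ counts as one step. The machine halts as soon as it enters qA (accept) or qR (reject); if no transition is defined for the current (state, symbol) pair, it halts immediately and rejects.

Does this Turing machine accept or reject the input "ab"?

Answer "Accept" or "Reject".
Step 0: [q0]ab (head at position 0)
Step 1: δ(q0, a) = (qA, a, R)  ⊢  a[qA]b (head at position 1)
The machine is in qA, so it halts and accepts.

Final answer: Accept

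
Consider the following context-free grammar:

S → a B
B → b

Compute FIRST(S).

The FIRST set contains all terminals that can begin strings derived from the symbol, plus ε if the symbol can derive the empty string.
S has the single production S → a B, whose right-hand side begins with the terminal a. So FIRST(S) = {a}.

Final answer: {a}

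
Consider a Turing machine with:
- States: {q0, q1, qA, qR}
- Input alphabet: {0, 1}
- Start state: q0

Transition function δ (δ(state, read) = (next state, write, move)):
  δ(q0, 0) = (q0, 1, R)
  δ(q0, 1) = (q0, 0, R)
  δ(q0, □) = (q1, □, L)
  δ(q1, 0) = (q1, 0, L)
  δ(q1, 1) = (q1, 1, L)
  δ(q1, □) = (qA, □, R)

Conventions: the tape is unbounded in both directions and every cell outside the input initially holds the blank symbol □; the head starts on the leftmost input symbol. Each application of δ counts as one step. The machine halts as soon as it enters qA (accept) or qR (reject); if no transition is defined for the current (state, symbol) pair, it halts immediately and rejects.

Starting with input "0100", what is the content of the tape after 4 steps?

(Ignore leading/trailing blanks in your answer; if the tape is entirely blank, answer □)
Step 0: [q0]0100 (head at position 0)
Step 1: δ(q0, 0) = (q0, 1, R)  ⊢  1[q0]100 (head at position 1)
Step 2: δ(q0, 1) = (q0, 0, R)  ⊢  10[q0]00 (head at position 2)
Step 3: δ(q0, 0) = (q0, 1, R)  ⊢  101[q0]0 (head at position 3)
Step 4: δ(q0, 0) = (q0, 1, R)  ⊢  1011[q0]□ (head at position 4)
Tape after 4 steps (ignoring surrounding blanks): 1011

Final answer: Tape: 1011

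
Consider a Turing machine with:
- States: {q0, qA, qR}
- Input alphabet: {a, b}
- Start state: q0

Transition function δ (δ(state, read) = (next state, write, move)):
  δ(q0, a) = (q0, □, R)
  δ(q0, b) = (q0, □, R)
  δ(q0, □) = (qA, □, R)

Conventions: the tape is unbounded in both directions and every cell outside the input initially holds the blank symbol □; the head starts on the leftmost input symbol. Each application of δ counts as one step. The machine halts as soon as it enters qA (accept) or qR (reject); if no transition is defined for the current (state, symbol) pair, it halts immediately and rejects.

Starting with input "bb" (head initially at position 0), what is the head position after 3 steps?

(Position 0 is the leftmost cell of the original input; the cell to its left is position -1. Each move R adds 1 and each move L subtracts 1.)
Step 0: [q0]bb (head at position 0)
Step 1: δ(q0, b) = (q0, □, R)  ⊢  □[q0]b (head at position 1)
Step 2: δ(q0, b) = (q0, □, R)  ⊢  □□[q0]□ (head at position 2)
Step 3: δ(q0, □) = (qA, □, R)  ⊢  □□□[qA]□ (head at position 3)
Head position after 3 steps: 3

Final answer: Position 3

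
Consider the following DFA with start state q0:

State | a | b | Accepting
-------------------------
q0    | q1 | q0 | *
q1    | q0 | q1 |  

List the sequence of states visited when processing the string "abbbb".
q0 → q1 → q1 → q1 → q1 → q1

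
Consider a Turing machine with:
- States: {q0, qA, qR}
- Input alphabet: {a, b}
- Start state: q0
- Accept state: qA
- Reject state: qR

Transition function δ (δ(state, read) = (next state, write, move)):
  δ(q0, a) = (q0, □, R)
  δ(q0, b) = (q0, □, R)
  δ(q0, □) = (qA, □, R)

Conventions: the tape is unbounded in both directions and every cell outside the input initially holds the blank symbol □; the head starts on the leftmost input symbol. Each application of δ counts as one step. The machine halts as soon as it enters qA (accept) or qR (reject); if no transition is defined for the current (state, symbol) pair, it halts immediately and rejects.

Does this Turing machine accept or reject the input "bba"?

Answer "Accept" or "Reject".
Step 0: [q0]bba (head at position 0)
Step 1: δ(q0, b) = (q0, □, R)  ⊢  □[q0]ba (head at position 1)
Step 2: δ(q0, b) = (q0, □, R)  ⊢  □□[q0]a (head at position 2)
Step 3: δ(q0, a) = (q0, □, R)  ⊢  □□□[q0]□ (head at position 3)
Step 4: δ(q0, □) = (qA, □, R)  ⊢  □□□□[qA]□ (head at position 4)
The machine is in qA, so it halts and accepts.

Final answer: Accept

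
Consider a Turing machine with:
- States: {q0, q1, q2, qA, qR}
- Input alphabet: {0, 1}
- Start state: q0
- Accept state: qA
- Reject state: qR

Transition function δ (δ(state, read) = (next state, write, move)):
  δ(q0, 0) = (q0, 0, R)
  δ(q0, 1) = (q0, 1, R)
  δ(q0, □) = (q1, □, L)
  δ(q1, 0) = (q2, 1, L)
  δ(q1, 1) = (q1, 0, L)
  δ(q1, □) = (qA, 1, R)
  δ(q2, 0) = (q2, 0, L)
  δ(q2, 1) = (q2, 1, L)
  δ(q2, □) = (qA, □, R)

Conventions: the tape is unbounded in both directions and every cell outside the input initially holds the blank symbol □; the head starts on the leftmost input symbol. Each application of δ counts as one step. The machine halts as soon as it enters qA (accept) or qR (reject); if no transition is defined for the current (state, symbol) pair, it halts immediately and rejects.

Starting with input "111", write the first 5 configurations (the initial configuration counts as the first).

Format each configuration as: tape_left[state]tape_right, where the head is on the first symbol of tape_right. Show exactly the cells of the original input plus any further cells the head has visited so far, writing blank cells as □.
Step 0: [q0]111 (head at position 0)
Step 1: δ(q0, 1) = (q0, 1, R)  ⊢  1[q0]11 (head at position 1)
Step 2: δ(q0, 1) = (q0, 1, R)  ⊢  11[q0]1 (head at position 2)
Step 3: δ(q0, 1) = (q0, 1, R)  ⊢  111[q0]□ (head at position 3)
Step 4: δ(q0, □) = (q1, □, L)  ⊢  11[q1]1□ (head at position 2)

Final answer: [q0]111 ⊢ 1[q0]11 ⊢ 11[q0]1 ⊢ 111[q0]□ ⊢ 11[q1]1□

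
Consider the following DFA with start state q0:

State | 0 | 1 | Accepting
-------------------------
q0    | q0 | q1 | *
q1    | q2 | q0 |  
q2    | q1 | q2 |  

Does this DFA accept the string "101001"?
Start in q0.
Read '1': q0 → q1
Read '0': q1 → q2
Read '1': q2 → q2
Read '0': q2 → q1
Read '0': q1 → q2
Read '1': q2 → q2
Final state q2 is not accepting, so the string is rejected.

Final answer: No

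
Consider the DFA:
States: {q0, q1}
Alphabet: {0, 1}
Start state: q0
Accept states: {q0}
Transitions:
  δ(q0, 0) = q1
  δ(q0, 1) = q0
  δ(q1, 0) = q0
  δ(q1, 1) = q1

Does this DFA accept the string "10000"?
Processing string "10000":
  q0 --1--> q0
  q0 --0--> q1
  q1 --0--> q0
  q0 --0--> q1
  q1 --0--> q0
Final state: q0
Accept states: {q0}
q0 is an accept state, so the string is accepted.

Final answer: Yes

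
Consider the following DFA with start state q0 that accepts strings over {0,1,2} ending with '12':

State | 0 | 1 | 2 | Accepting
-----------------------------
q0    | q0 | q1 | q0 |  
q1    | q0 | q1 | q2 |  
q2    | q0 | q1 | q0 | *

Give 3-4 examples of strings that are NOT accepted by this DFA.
Any strings that end in a non-accepting state work; for example:
"2": q0 → q0; q0 is not accepting → rejected
"001": q0 → q0 → q0 → q1; q1 is not accepting → rejected
"0101": q0 → q0 → q1 → q0 → q1; q1 is not accepting → rejected
"1202": q0 → q1 → q2 → q0 → q0; q0 is not accepting → rejected

Final answer: "2", "001", "0101", "1202"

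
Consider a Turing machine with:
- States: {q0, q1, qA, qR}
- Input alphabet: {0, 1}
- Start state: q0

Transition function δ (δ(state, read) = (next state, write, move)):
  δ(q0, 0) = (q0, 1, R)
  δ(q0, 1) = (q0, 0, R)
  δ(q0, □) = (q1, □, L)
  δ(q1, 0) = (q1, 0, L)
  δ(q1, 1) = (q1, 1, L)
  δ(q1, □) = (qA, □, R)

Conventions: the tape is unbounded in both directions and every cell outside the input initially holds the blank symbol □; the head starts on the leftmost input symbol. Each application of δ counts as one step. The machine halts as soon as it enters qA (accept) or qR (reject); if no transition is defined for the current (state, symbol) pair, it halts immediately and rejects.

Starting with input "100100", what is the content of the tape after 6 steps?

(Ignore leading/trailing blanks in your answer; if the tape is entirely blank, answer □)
Step 0: [q0]100100 (head at position 0)
Step 1: δ(q0, 1) = (q0, 0, R)  ⊢  0[q0]00100 (head at position 1)
Step 2: δ(q0, 0) = (q0, 1, R)  ⊢  01[q0]0100 (head at position 2)
Step 3: δ(q0, 0) = (q0, 1, R)  ⊢  011[q0]100 (head at position 3)
Step 4: δ(q0, 1) = (q0, 0, R)  ⊢  0110[q0]00 (head at position 4)
Step 5: δ(q0, 0) = (q0, 1, R)  ⊢  01101[q0]0 (head at position 5)
Step 6: δ(q0, 0) = (q0, 1, R)  ⊢  011011[q0]□ (head at position 6)
Tape after 6 steps (ignoring surrounding blanks): 011011

Final answer: Tape: 011011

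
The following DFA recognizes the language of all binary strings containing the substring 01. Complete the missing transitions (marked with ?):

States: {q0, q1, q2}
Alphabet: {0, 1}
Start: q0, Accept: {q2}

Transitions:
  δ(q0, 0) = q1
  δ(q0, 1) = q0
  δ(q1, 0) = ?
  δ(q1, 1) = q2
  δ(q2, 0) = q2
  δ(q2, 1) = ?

What each state remembers (consistent with the given transitions and accept states):
  q0: 01 not seen yet and the last symbol was not 0
  q1: 01 not seen yet and the last symbol was 0
  q2: the substring 01 has already been seen
Filling in the missing entries:
  δ(q1, 0): in q1 (01 not seen yet and the last symbol was 0), after reading 0 we have: 01 not seen yet and the last symbol was 0 → q1
  δ(q2, 1): in q2 (the substring 01 has already been seen), after reading 1 we have: the substring 01 has already been seen → q2

Final answer: δ(q1, 0) = q1; δ(q2, 1) = q2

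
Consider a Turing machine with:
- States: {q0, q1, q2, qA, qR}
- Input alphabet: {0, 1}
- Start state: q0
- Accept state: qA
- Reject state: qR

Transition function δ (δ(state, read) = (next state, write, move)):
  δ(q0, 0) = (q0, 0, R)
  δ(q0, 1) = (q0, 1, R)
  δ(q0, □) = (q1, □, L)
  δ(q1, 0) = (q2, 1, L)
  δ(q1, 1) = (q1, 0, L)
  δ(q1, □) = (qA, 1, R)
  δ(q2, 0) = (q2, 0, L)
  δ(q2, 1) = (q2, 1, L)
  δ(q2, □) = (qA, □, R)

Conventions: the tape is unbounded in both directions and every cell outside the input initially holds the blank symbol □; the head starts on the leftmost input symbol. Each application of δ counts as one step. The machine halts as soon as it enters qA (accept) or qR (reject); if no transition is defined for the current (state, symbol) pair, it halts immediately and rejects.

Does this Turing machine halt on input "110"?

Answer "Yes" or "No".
Step 0: [q0]110 (head at position 0)
Step 1: δ(q0, 1) = (q0, 1, R)  ⊢  1[q0]10 (head at position 1)
Step 2: δ(q0, 1) = (q0, 1, R)  ⊢  11[q0]0 (head at position 2)
Step 3: δ(q0, 0) = (q0, 0, R)  ⊢  110[q0]□ (head at position 3)
Step 4: δ(q0, □) = (q1, □, L)  ⊢  11[q1]0□ (head at position 2)
Step 5: δ(q1, 0) = (q2, 1, L)  ⊢  1[q2]11□ (head at position 1)
Step 6: δ(q2, 1) = (q2, 1, L)  ⊢  [q2]111□ (head at position 0)
Step 7: δ(q2, 1) = (q2, 1, L)  ⊢  [q2]□111□ (head at position -1)
Step 8: δ(q2, □) = (qA, □, R)  ⊢  □[qA]111□ (head at position 0)
The machine is in qA, so it halts and accepts.
It halts after 8 steps.

Final answer: Yes - halts after 8 steps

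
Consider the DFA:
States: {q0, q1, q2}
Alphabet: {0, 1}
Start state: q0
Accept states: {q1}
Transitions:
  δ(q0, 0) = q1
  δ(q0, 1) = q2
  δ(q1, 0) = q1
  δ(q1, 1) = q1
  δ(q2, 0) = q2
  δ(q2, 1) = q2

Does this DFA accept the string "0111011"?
Processing string "0111011":
  q0 --0--> q1
  q1 --1--> q1
  q1 --1--> q1
  q1 --1--> q1
  q1 --0--> q1
  q1 --1--> q1
  q1 --1--> q1
Final state: q1
Accept states: {q1}
q1 is an accept state, so the string is accepted.

Final answer: Yes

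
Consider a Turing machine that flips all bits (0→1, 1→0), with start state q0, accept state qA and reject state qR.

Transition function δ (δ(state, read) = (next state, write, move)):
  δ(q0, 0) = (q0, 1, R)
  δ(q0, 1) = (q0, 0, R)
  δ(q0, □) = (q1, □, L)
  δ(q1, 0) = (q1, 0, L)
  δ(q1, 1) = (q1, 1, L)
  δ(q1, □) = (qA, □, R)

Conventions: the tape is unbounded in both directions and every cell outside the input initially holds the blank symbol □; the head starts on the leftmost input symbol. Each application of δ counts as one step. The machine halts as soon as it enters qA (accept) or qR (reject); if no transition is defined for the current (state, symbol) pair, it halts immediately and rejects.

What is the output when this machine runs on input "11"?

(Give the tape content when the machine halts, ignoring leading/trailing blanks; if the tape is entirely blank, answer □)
Step 0: [q0]11 (head at position 0)
Step 1: δ(q0, 1) = (q0, 0, R)  ⊢  0[q0]1 (head at position 1)
Step 2: δ(q0, 1) = (q0, 0, R)  ⊢  00[q0]□ (head at position 2)
Step 3: δ(q0, □) = (q1, □, L)  ⊢  0[q1]0□ (head at position 1)
Step 4: δ(q1, 0) = (q1, 0, L)  ⊢  [q1]00□ (head at position 0)
Step 5: δ(q1, 0) = (q1, 0, L)  ⊢  [q1]□00□ (head at position -1)
Step 6: δ(q1, □) = (qA, □, R)  ⊢  □[qA]00□ (head at position 0)
The machine is in qA, so it halts and accepts.
Tape content when halted (ignoring surrounding blanks): 00

Final answer: Output: 00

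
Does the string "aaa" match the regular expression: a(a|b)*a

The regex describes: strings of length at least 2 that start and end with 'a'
Yes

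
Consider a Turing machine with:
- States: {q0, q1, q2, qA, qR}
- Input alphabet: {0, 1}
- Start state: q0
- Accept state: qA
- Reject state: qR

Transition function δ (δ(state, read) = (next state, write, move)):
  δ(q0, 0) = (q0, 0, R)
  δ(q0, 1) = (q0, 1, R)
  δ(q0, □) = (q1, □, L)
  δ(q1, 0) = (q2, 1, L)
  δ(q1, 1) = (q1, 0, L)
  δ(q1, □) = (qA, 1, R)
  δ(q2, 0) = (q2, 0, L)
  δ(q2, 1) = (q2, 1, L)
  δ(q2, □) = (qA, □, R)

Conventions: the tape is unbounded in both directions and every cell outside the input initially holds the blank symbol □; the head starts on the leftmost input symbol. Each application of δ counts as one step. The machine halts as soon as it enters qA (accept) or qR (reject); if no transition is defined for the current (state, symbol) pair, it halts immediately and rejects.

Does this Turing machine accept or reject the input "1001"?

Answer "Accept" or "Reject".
Step 0: [q0]1001 (head at position 0)
Step 1: δ(q0, 1) = (q0, 1, R)  ⊢  1[q0]001 (head at position 1)
Step 2: δ(q0, 0) = (q0, 0, R)  ⊢  10[q0]01 (head at position 2)
Step 3: δ(q0, 0) = (q0, 0, R)  ⊢  100[q0]1 (head at position 3)
Step 4: δ(q0, 1) = (q0, 1, R)  ⊢  1001[q0]□ (head at position 4)
Step 5: δ(q0, □) = (q1, □, L)  ⊢  100[q1]1□ (head at position 3)
Step 6: δ(q1, 1) = (q1, 0, L)  ⊢  10[q1]00□ (head at position 2)
Step 7: δ(q1, 0) = (q2, 1, L)  ⊢  1[q2]010□ (head at position 1)
Step 8: δ(q2, 0) = (q2, 0, L)  ⊢  [q2]1010□ (head at position 0)
Step 9: δ(q2, 1) = (q2, 1, L)  ⊢  [q2]□1010□ (head at position -1)
Step 10: δ(q2, □) = (qA, □, R)  ⊢  □[qA]1010□ (head at position 0)
The machine is in qA, so it halts and accepts.

Final answer: Accept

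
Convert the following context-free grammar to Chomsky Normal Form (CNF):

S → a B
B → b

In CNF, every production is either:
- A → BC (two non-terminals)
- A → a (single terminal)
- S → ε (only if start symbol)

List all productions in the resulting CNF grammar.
The grammar has no ε-productions or unit productions to eliminate.
S → a B has terminal a in a right-hand side of length ≥ 2: introduce T_a → a and use T_a in place of a.
B → b is already in CNF (single terminal) – keep it.
S → a B becomes S → T_a B.
Resulting CNF grammar (3 productions): T_a → a; B → b; S → T_a B

Final answer: T_a → a; B → b; S → T_a B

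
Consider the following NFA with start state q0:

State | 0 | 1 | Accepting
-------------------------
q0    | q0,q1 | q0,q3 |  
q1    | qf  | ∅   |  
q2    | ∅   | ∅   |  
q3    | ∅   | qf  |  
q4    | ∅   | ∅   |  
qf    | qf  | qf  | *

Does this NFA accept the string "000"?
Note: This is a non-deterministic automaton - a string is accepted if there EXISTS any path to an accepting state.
Track the set of states the NFA could be in: start {q0}
Read '0': {q0} → {q0, q1}
Read '0': {q0, q1} → {q0, q1, qf}
Read '0': {q0, q1, qf} → {q0, q1, qf}
Final set {q0, q1, qf} contains accepting state(s) {qf} → accepted.

Final answer: Yes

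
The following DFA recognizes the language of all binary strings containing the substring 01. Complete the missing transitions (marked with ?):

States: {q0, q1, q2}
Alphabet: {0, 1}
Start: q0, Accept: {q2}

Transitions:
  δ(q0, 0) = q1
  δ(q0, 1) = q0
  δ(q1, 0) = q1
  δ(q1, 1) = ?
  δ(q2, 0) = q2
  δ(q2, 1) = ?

What each state remembers (consistent with the given transitions and accept states):
  q0: 01 not seen yet and the last symbol was not 0
  q1: 01 not seen yet and the last symbol was 0
  q2: the substring 01 has already been seen
Filling in the missing entries:
  δ(q1, 1): in q1 (01 not seen yet and the last symbol was 0), after reading 1 we have: the substring 01 has already been seen → q2
  δ(q2, 1): in q2 (the substring 01 has already been seen), after reading 1 we have: the substring 01 has already been seen → q2

Final answer: δ(q1, 1) = q2; δ(q2, 1) = q2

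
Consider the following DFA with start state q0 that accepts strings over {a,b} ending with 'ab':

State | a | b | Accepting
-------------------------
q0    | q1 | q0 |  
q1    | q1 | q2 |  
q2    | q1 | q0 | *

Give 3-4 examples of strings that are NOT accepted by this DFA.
Any strings that end in a non-accepting state work; for example:
"bb": q0 → q0 → q0; q0 is not accepting → rejected
"abb": q0 → q1 → q2 → q0; q0 is not accepting → rejected
"baa": q0 → q0 → q1 → q1; q1 is not accepting → rejected
"babb": q0 → q0 → q1 → q2 → q0; q0 is not accepting → rejected

Final answer: "bb", "abb", "baa", "babb"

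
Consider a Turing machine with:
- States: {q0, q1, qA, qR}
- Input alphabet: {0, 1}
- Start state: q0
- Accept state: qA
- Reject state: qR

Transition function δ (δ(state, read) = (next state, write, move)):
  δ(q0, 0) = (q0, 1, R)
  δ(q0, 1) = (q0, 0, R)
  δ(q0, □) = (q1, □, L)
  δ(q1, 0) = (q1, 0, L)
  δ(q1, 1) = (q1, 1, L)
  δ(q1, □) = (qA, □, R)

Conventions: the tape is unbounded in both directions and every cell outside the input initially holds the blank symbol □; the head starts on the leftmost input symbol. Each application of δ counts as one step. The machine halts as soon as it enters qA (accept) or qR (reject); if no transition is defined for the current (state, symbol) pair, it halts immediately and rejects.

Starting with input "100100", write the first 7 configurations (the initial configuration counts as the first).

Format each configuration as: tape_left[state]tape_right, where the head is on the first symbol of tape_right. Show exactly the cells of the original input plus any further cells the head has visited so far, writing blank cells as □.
Step 0: [q0]100100 (head at position 0)
Step 1: δ(q0, 1) = (q0, 0, R)  ⊢  0[q0]00100 (head at position 1)
Step 2: δ(q0, 0) = (q0, 1, R)  ⊢  01[q0]0100 (head at position 2)
Step 3: δ(q0, 0) = (q0, 1, R)  ⊢  011[q0]100 (head at position 3)
Step 4: δ(q0, 1) = (q0, 0, R)  ⊢  0110[q0]00 (head at position 4)
Step 5: δ(q0, 0) = (q0, 1, R)  ⊢  01101[q0]0 (head at position 5)
Step 6: δ(q0, 0) = (q0, 1, R)  ⊢  011011[q0]□ (head at position 6)

Final answer: [q0]100100 ⊢ 0[q0]00100 ⊢ 01[q0]0100 ⊢ 011[q0]100 ⊢ 0110[q0]00 ⊢ 01101[q0]0 ⊢ 011011[q0]□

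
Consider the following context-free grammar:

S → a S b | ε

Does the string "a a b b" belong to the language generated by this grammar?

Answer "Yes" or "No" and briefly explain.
A derivation exists: S ⇒ a S b ⇒ a a S b b ⇒ a a b b (using S → a S b twice, then S → ε).

Final answer: Yes - a valid derivation exists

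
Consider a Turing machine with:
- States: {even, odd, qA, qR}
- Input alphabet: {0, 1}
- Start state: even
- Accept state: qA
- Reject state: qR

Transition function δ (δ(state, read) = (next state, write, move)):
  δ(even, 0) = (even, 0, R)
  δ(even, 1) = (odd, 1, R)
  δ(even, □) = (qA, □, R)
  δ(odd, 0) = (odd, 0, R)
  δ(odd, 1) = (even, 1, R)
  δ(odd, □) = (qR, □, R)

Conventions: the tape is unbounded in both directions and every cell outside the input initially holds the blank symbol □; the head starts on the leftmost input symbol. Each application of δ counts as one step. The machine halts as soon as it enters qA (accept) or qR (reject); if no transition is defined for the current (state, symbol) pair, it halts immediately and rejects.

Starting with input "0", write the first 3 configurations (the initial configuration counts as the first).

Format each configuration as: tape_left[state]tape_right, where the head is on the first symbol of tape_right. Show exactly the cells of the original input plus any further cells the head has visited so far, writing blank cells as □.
Step 0: [even]0 (head at position 0)
Step 1: δ(even, 0) = (even, 0, R)  ⊢  0[even]□ (head at position 1)
Step 2: δ(even, □) = (qA, □, R)  ⊢  0□[qA]□ (head at position 2)

Final answer: [even]0 ⊢ 0[even]□ ⊢ 0□[qA]□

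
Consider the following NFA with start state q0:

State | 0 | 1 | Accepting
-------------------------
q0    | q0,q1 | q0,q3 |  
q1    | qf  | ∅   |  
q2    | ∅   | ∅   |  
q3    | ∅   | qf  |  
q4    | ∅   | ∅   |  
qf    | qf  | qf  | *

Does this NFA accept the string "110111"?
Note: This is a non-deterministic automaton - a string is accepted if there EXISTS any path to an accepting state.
Track the set of states the NFA could be in: start {q0}
Read '1': {q0} → {q0, q3}
Read '1': {q0, q3} → {q0, q3, qf}
Read '0': {q0, q3, qf} → {q0, q1, qf}
Read '1': {q0, q1, qf} → {q0, q3, qf}
Read '1': {q0, q3, qf} → {q0, q3, qf}
Read '1': {q0, q3, qf} → {q0, q3, qf}
Final set {q0, q3, qf} contains accepting state(s) {qf} → accepted.

Final answer: Yes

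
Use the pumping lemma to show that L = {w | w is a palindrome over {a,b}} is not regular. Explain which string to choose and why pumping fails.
Language: L = {w | w is a palindrome over {a,b}} (strings that read the same forwards and backwards)
Step 1: Assume for contradiction that L is regular, with pumping length p.
Step 2: Choose s = a^p b a^p. Then s ∈ L (it reads the same forwards and backwards) and |s| ≥ p.
Step 3: Consider any decomposition s = xyz with |xy| ≤ p and |y| > 0. Since |xy| ≤ p and the first p symbols of s are all a's, y = a^k for some k with 1 ≤ k ≤ p.
Step 4: Pumping up (i = 2): xy²z = a^(p+k) b a^p. Its reverse is a^p b a^(p+k) ≠ a^(p+k) b a^p (the single b is no longer in the middle), so xy²z is not a palindrome and xy²z ∉ L.
This contradicts the pumping lemma, so L is not regular.

Final answer: Choose s = a^p b a^p. Since |xy| ≤ p, y = a^k with k ≥ 1. Then xy²z = a^(p+k) b a^p is not a palindrome, so ∉ L.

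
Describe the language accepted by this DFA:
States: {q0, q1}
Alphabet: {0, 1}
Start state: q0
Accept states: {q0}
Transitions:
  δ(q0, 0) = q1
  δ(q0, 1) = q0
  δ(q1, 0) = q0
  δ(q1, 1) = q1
Analyzing the DFA structure:
Start state: q0
Accept states: {q0}
Interpreting what each state remembers (checking against the transitions):
  q0: an even number of 0s has been read so far
  q1: an odd number of 0s has been read so far
  δ(q0, 0): in q0 (an even number of 0s has been read so far), after reading 0 we have: an odd number of 0s has been read so far → q1
  δ(q0, 1): in q0 (an even number of 0s has been read so far), after reading 1 we have: an even number of 0s has been read so far → q0
  δ(q1, 0): in q1 (an odd number of 0s has been read so far), after reading 0 we have: an even number of 0s has been read so far → q0
  δ(q1, 1): in q1 (an odd number of 0s has been read so far), after reading 1 we have: an odd number of 0s has been read so far → q1
A string is accepted iff it ends in {q0}, i.e. an even number of 0s has been read so far.
Language: All binary strings with an even number of 0s

Final answer: All binary strings with an even number of 0s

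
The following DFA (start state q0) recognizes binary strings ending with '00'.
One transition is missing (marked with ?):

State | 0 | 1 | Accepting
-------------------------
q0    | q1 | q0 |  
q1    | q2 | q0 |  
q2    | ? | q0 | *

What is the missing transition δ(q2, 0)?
q2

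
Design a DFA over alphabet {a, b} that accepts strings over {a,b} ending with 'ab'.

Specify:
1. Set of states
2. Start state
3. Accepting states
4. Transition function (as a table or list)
One valid DFA (any DFA recognizing the same language is acceptable):
States: {q0, q1, q2}
Start: q0
Accepting: {q2}
Transitions (accepting states marked with *):
State | a | b | Accepting
-------------------------
q0    | q1 | q0 |  
q1    | q1 | q2 |  
q2    | q1 | q0 | *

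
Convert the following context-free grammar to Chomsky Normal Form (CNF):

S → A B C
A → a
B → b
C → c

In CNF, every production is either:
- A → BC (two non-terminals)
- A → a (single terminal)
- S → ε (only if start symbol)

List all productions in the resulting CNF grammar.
The grammar has no ε-productions or unit productions to eliminate.
A → a is already in CNF (single terminal) – keep it.
B → b is already in CNF (single terminal) – keep it.
C → c is already in CNF (single terminal) – keep it.
S → A B C has 3 symbols on the right: break it into binary productions S → A X0, X0 → B C.
Resulting CNF grammar (5 productions): A → a; B → b; C → c; S → A X0; X0 → B C

Final answer: A → a; B → b; C → c; S → A X0; X0 → B C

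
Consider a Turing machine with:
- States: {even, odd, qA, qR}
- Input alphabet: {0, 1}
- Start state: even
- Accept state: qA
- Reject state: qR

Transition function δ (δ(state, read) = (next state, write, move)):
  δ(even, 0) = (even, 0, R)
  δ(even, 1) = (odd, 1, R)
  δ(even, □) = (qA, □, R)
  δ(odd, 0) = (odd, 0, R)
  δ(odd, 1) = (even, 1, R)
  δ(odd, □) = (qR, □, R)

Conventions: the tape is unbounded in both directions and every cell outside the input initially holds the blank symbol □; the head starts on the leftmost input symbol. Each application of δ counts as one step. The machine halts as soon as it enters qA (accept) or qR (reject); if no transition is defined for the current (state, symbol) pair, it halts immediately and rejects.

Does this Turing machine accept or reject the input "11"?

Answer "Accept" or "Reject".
Step 0: [even]11 (head at position 0)
Step 1: δ(even, 1) = (odd, 1, R)  ⊢  1[odd]1 (head at position 1)
Step 2: δ(odd, 1) = (even, 1, R)  ⊢  11[even]□ (head at position 2)
Step 3: δ(even, □) = (qA, □, R)  ⊢  11□[qA]□ (head at position 3)
The machine is in qA, so it halts and accepts.

Final answer: Accept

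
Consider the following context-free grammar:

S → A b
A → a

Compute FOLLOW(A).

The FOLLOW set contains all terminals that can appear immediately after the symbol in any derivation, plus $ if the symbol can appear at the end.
A occurs only in S → A b, where it is immediately followed by the terminal b. So FOLLOW(A) = {b}.

Final answer: {b}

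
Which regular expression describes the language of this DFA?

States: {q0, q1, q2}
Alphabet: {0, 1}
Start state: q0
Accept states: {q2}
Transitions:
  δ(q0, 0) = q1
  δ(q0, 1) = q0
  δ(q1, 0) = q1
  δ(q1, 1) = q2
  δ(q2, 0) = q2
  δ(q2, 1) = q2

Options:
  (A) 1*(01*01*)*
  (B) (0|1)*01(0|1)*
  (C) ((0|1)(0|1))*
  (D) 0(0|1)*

Testing sample strings against the DFA:
  '01110' -> accepted
  '11110' -> rejected
  '100' -> rejected
  '001' -> accepted
Checking each option for a counterexample:
  (A) 1*(01*01*)*: ε is rejected by the DFA but matches the regex → eliminated
  (B) (0|1)*01(0|1)*: agrees with the DFA on all strings of length ≤ 4
  (C) ((0|1)(0|1))*: ε is rejected by the DFA but matches the regex → eliminated
  (D) 0(0|1)*: '0' is rejected by the DFA but matches the regex → eliminated
Only (B) (0|1)*01(0|1)* is consistent with the DFA.

Final answer: (B) (0|1)*01(0|1)*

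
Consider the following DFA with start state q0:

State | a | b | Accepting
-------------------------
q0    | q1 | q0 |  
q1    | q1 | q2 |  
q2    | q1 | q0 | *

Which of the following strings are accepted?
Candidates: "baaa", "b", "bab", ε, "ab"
"baaa": q0 → q0 → q1 → q1 → q1; q1 is not accepting → rejected
"b": q0 → q0; q0 is not accepting → rejected
"bab": q0 → q0 → q1 → q2; q2 is accepting → accepted
ε: q0; q0 is not accepting → rejected
"ab": q0 → q1 → q2; q2 is accepting → accepted

Final answer: "bab", "ab"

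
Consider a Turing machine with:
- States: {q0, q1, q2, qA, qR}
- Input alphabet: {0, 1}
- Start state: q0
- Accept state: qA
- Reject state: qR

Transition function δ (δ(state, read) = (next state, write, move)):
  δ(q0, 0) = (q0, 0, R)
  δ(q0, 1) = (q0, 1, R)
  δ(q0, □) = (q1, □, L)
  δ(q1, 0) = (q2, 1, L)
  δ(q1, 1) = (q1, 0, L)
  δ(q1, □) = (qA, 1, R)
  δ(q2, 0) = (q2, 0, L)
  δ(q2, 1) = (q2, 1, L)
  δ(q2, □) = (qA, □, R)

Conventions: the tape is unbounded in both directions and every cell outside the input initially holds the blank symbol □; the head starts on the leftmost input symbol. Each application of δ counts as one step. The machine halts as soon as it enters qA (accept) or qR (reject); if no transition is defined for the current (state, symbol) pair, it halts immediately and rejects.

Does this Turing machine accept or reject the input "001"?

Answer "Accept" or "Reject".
Step 0: [q0]001 (head at position 0)
Step 1: δ(q0, 0) = (q0, 0, R)  ⊢  0[q0]01 (head at position 1)
Step 2: δ(q0, 0) = (q0, 0, R)  ⊢  00[q0]1 (head at position 2)
Step 3: δ(q0, 1) = (q0, 1, R)  ⊢  001[q0]□ (head at position 3)
Step 4: δ(q0, □) = (q1, □, L)  ⊢  00[q1]1□ (head at position 2)
Step 5: δ(q1, 1) = (q1, 0, L)  ⊢  0[q1]00□ (head at position 1)
Step 6: δ(q1, 0) = (q2, 1, L)  ⊢  [q2]010□ (head at position 0)
Step 7: δ(q2, 0) = (q2, 0, L)  ⊢  [q2]□010□ (head at position -1)
Step 8: δ(q2, □) = (qA, □, R)  ⊢  □[qA]010□ (head at position 0)
The machine is in qA, so it halts and accepts.

Final answer: Accept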